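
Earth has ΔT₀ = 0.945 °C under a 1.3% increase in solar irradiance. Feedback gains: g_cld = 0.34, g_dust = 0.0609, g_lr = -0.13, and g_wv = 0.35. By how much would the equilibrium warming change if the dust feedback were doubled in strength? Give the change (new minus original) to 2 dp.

Original: g = 0.6209, ΔT = 0.945/(1−0.6209) = 2.4927 °C.
With doubled dust: g' = 0.6818, ΔT' = 0.945/(1−0.6818) = 2.9698 °C.
Change = 2.9698 − 2.4927 = 0.48 °C.

0.48 °C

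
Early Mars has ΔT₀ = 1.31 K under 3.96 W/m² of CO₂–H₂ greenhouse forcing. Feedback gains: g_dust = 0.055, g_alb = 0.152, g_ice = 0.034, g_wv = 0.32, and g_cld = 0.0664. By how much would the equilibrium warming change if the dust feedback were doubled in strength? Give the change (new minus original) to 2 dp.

0.61 K

Original: g = 0.6274, ΔT = 1.31/(1−0.6274) = 3.5158 K.
With doubled dust: g' = 0.6824, ΔT' = 1.31/(1−0.6824) = 4.1247 K.
Change = 4.1247 − 3.5158 = 0.61 K.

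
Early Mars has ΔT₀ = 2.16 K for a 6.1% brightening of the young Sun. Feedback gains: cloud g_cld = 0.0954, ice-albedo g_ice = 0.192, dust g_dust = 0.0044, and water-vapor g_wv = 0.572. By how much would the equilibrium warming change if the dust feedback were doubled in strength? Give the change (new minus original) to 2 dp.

Original: g = 0.8638, ΔT = 2.16/(1−0.8638) = 15.8590 K.
With doubled dust: g' = 0.8682, ΔT' = 2.16/(1−0.8682) = 16.3885 K.
Change = 16.3885 − 15.8590 = 0.53 K.

0.53 K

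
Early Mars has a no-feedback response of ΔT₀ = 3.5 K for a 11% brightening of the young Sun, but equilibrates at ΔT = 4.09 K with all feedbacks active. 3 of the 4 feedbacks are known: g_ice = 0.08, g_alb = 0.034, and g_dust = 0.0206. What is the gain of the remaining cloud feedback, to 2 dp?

0.01

Amplification A = ΔT/ΔT₀ = 4.09/3.5 = 1.169.
Total gain g = 1 − 1/A = 1 − 1/1.169 = 0.1446.
Known gains sum to 0.08 + 0.034 + 0.0206 = 0.1346.
g_cld = 0.1446 − 0.1346 = 0.01.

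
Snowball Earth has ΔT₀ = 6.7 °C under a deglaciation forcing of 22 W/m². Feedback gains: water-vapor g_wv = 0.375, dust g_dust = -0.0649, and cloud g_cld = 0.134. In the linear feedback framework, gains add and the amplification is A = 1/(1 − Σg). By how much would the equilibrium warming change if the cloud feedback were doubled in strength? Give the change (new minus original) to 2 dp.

3.83 °C

Original: g = 0.4441, ΔT = 6.7/(1−0.4441) = 12.0525 °C.
With doubled cloud: g' = 0.5781, ΔT' = 6.7/(1−0.5781) = 15.8805 °C.
Change = 15.8805 − 12.0525 = 3.83 °C.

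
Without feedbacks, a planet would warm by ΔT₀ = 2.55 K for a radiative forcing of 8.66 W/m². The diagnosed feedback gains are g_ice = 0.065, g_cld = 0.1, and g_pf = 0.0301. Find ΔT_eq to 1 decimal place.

Total gain g = 0.065 + 0.1 + 0.0301 = 0.1951.
Amplification A = 1/(1 − 0.1951) = 1.242.
ΔT = 2.55 × 1.242 = 3.2 K.

3.2 K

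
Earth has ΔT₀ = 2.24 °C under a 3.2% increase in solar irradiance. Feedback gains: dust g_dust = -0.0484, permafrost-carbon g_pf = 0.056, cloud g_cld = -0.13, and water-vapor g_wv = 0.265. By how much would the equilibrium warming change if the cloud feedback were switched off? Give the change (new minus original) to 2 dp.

Original: g = 0.1426, ΔT = 2.24/(1−0.1426) = 2.6125 °C.
Without cloud: g' = 0.2726, ΔT' = 2.24/(1−0.2726) = 3.0795 °C.
Change = 3.0795 − 2.6125 = 0.47 °C.

0.47 °C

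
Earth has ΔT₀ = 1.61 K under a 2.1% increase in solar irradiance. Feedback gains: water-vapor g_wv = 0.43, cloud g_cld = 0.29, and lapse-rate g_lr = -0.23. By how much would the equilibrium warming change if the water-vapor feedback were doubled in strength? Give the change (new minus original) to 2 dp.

16.97 K

Original: g = 0.49, ΔT = 1.61/(1−0.49) = 3.1569 K.
With doubled water-vapor: g' = 0.92, ΔT' = 1.61/(1−0.92) = 20.1250 K.
Change = 20.1250 − 3.1569 = 16.97 K.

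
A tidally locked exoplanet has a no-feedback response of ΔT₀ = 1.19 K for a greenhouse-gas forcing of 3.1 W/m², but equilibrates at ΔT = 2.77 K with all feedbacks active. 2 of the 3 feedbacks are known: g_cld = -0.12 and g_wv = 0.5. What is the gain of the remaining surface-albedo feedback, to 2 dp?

Amplification A = ΔT/ΔT₀ = 2.77/1.19 = 2.328.
Total gain g = 1 − 1/A = 1 − 1/2.328 = 0.5704.
Known gains sum to -0.12 + 0.5 = 0.38.
g_alb = 0.5704 − 0.38 = 0.19.

0.19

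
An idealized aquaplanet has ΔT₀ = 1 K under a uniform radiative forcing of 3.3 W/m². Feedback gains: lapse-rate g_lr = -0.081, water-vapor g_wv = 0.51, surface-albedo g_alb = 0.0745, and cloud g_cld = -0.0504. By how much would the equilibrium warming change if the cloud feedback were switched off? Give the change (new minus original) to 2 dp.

Original: g = 0.4531, ΔT = 1/(1−0.4531) = 1.8285 K.
Without cloud: g' = 0.5035, ΔT' = 1/(1−0.5035) = 2.0141 K.
Change = 2.0141 − 1.8285 = 0.19 K.

0.19 K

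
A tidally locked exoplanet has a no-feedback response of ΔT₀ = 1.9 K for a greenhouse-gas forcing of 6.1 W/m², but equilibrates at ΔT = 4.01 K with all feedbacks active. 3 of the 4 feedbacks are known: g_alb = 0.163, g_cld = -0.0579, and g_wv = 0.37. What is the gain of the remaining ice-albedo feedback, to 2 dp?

0.05

Amplification A = ΔT/ΔT₀ = 4.01/1.9 = 2.111.
Total gain g = 1 − 1/A = 1 − 1/2.111 = 0.5263.
Known gains sum to 0.163 − 0.0579 + 0.37 = 0.4751.
g_ice = 0.5263 − 0.4751 = 0.05.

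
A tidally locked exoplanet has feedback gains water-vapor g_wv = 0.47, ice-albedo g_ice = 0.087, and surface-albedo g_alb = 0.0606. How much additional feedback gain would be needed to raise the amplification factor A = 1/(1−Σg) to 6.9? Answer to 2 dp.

Current total gain = 0.6176.
Target gain for A = 6.9: g* = 1 − 1/6.9 = 0.8551.
Additional gain needed = 0.8551 − 0.6176 = 0.24.

0.24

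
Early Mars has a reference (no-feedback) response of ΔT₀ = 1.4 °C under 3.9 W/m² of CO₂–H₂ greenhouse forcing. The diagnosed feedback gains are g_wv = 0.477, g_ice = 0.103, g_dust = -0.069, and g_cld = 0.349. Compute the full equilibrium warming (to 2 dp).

Total gain g = 0.477 + 0.103 − 0.069 + 0.349 = 0.86.
Amplification A = 1/(1 − 0.86) = 7.143.
ΔT = 1.4 × 7.143 = 10.00 °C.

10.00 °C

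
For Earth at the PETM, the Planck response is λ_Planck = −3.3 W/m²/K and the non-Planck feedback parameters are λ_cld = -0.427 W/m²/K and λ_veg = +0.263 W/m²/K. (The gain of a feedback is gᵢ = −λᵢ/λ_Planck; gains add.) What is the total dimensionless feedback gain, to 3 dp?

Convert to gains: g_cld = -0.427/3.3 = -0.1294; g_veg = 0.263/3.3 = 0.0797.
Total gain g = -0.0497.

-0.050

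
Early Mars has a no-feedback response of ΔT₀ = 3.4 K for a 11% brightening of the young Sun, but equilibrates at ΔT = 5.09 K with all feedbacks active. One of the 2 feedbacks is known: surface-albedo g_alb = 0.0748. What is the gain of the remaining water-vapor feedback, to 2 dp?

Amplification A = ΔT/ΔT₀ = 5.09/3.4 = 1.497.
Total gain g = 1 − 1/A = 1 − 1/1.497 = 0.332.
The known gain is 0.0748.
g_wv = 0.332 − 0.0748 = 0.26.

0.26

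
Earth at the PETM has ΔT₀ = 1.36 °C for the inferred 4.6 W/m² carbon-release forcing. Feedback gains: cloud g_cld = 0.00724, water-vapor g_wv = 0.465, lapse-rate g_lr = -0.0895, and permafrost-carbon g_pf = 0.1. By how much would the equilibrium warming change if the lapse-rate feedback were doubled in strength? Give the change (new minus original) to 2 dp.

Original: g = 0.48274, ΔT = 1.36/(1−0.48274) = 2.6292 °C.
With doubled lapse-rate: g' = 0.39324, ΔT' = 1.36/(1−0.39324) = 2.2414 °C.
Change = 2.2414 − 2.6292 = -0.39 °C.

-0.39 °C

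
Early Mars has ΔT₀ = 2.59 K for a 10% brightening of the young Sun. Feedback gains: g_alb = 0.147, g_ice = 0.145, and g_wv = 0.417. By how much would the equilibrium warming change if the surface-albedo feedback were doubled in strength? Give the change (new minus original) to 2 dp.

Original: g = 0.709, ΔT = 2.59/(1−0.709) = 8.9003 K.
With doubled surface-albedo: g' = 0.856, ΔT' = 2.59/(1−0.856) = 17.9861 K.
Change = 17.9861 − 8.9003 = 9.09 K.

9.09 K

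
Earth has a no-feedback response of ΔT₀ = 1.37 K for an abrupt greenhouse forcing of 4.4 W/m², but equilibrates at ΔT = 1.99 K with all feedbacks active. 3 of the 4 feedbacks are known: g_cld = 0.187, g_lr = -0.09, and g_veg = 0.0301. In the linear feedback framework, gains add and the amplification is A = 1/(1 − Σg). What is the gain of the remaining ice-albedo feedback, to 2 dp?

Amplification A = ΔT/ΔT₀ = 1.99/1.37 = 1.453.
Total gain g = 1 − 1/A = 1 − 1/1.453 = 0.3118.
Known gains sum to 0.187 − 0.09 + 0.0301 = 0.1271.
g_ice = 0.3118 − 0.1271 = 0.18.

0.18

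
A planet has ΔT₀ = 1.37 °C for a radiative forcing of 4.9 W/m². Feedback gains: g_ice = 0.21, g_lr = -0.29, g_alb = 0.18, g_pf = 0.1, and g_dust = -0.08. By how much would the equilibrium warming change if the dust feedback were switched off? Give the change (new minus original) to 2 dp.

Original: g = 0.12, ΔT = 1.37/(1−0.12) = 1.5568 °C.
Without dust: g' = 0.2, ΔT' = 1.37/(1−0.2) = 1.7125 °C.
Change = 1.7125 − 1.5568 = 0.16 °C.

0.16 °C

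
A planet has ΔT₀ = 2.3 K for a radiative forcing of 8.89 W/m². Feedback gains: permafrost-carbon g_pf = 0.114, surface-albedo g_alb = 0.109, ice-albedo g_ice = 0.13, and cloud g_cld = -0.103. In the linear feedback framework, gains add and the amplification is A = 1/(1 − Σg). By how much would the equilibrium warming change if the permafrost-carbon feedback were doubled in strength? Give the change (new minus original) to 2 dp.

0.55 K

Original: g = 0.25, ΔT = 2.3/(1−0.25) = 3.0667 K.
With doubled permafrost-carbon: g' = 0.364, ΔT' = 2.3/(1−0.364) = 3.6164 K.
Change = 3.6164 − 3.0667 = 0.55 K.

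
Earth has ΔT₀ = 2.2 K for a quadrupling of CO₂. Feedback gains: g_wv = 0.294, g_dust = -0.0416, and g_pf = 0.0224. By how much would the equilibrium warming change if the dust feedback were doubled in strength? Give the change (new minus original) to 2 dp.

-0.16 K

Original: g = 0.2748, ΔT = 2.2/(1−0.2748) = 3.0336 K.
With doubled dust: g' = 0.2332, ΔT' = 2.2/(1−0.2332) = 2.8691 K.
Change = 2.8691 − 3.0336 = -0.16 K.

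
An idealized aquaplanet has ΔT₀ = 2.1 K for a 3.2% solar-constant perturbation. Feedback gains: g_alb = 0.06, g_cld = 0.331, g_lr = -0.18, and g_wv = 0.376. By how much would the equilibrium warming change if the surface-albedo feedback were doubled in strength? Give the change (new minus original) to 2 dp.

Original: g = 0.587, ΔT = 2.1/(1−0.587) = 5.0847 K.
With doubled surface-albedo: g' = 0.647, ΔT' = 2.1/(1−0.647) = 5.9490 K.
Change = 5.9490 − 5.0847 = 0.86 K.

0.86 K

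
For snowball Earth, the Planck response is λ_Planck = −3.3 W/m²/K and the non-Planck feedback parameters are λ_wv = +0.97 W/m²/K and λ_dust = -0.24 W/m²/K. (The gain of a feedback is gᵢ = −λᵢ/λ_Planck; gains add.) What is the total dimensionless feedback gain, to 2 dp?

0.22

Convert to gains: g_wv = 0.97/3.3 = 0.2939; g_dust = -0.24/3.3 = -0.07273.
Total gain g = 0.22117.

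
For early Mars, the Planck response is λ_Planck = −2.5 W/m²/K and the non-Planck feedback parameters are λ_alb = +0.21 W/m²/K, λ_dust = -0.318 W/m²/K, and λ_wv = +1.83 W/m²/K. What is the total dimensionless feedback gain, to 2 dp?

Convert to gains: g_alb = 0.21/2.5 = 0.084; g_dust = -0.318/2.5 = -0.1272; g_wv = 1.83/2.5 = 0.732.
Total gain g = 0.6888.

0.69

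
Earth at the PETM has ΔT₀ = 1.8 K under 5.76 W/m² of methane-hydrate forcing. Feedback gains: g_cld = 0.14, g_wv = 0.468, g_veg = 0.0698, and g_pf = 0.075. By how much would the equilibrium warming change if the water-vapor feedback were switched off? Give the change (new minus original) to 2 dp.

-4.76 K

Original: g = 0.7528, ΔT = 1.8/(1−0.7528) = 7.2816 K.
Without water-vapor: g' = 0.2848, ΔT' = 1.8/(1−0.2848) = 2.5168 K.
Change = 2.5168 − 7.2816 = -4.76 K.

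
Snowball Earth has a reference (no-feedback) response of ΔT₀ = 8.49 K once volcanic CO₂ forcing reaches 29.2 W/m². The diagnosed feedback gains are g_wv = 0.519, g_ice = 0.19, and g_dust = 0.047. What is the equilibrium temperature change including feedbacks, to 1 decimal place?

34.8 K

Total gain g = 0.519 + 0.19 + 0.047 = 0.756.
Amplification A = 1/(1 − 0.756) = 4.098.
ΔT = 8.49 × 4.098 = 34.8 K.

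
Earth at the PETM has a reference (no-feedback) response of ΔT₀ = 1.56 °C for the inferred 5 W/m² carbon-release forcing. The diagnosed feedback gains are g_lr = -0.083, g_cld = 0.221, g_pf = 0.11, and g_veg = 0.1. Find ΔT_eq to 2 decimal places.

2.39 °C

Total gain g = -0.083 + 0.221 + 0.11 + 0.1 = 0.348.
Amplification A = 1/(1 − 0.348) = 1.534.
ΔT = 1.56 × 1.534 = 2.39 °C.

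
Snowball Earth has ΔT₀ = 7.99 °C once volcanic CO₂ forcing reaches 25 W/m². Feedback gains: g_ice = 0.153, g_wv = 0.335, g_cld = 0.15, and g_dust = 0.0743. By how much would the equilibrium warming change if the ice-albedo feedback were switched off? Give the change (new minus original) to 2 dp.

Original: g = 0.7123, ΔT = 7.99/(1−0.7123) = 27.7720 °C.
Without ice-albedo: g' = 0.5593, ΔT' = 7.99/(1−0.5593) = 18.1302 °C.
Change = 18.1302 − 27.7720 = -9.64 °C.

-9.64 °C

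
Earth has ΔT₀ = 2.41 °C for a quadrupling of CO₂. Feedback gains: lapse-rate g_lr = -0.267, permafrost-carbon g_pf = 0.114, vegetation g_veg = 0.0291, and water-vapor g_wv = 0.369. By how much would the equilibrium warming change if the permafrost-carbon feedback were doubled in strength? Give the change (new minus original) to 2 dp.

0.57 °C

Original: g = 0.2451, ΔT = 2.41/(1−0.2451) = 3.1925 °C.
With doubled permafrost-carbon: g' = 0.3591, ΔT' = 2.41/(1−0.3591) = 3.7603 °C.
Change = 3.7603 − 3.1925 = 0.57 °C.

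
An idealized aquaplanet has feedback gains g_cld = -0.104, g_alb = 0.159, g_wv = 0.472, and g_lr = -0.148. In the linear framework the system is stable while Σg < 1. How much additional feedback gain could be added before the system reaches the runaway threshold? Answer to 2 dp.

0.62

Current total gain = -0.104 + 0.159 + 0.472 − 0.148 = 0.379.
Margin to runaway = 1 − 0.379 = 0.62.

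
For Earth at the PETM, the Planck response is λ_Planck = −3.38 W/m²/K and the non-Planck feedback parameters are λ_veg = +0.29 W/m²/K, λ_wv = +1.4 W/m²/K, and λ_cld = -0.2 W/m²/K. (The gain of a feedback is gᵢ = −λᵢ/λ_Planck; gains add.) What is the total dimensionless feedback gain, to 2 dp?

0.44

Convert to gains: g_veg = 0.29/3.38 = 0.0858; g_wv = 1.4/3.38 = 0.4142; g_cld = -0.2/3.38 = -0.05917.
Total gain g = 0.44083.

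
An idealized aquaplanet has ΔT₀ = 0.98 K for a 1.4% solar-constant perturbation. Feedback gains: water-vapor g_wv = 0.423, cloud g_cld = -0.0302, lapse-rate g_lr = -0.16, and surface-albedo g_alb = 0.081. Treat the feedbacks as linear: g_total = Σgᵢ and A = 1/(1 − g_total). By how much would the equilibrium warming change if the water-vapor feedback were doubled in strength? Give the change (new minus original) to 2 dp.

Original: g = 0.3138, ΔT = 0.98/(1−0.3138) = 1.4282 K.
With doubled water-vapor: g' = 0.7368, ΔT' = 0.98/(1−0.7368) = 3.7234 K.
Change = 3.7234 − 1.4282 = 2.30 K.

2.30 K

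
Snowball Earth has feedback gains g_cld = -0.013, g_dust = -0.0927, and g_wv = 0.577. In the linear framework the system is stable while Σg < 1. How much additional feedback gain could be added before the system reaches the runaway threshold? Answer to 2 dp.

0.53

Current total gain = -0.013 − 0.0927 + 0.577 = 0.4713.
Margin to runaway = 1 − 0.4713 = 0.53.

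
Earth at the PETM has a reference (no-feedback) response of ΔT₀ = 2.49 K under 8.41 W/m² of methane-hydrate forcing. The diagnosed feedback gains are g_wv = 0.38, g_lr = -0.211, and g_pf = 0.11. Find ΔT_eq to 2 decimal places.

Total gain g = 0.38 − 0.211 + 0.11 = 0.279.
Amplification A = 1/(1 − 0.279) = 1.387.
ΔT = 2.49 × 1.387 = 3.45 K.

3.45 K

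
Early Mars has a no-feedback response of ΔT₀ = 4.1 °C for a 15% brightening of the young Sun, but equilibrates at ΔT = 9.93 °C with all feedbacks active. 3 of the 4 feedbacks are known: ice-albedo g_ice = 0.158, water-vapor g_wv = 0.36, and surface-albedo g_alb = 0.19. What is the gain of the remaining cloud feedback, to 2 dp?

-0.12

Amplification A = ΔT/ΔT₀ = 9.93/4.1 = 2.422.
Total gain g = 1 − 1/A = 1 − 1/2.422 = 0.5871.
Known gains sum to 0.158 + 0.36 + 0.19 = 0.708.
g_cld = 0.5871 − 0.708 = -0.12.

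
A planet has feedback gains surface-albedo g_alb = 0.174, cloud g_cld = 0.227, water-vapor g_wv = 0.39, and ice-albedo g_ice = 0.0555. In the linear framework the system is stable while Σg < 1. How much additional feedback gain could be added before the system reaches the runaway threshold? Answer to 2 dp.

0.15

Current total gain = 0.174 + 0.227 + 0.39 + 0.0555 = 0.8465.
Margin to runaway = 1 − 0.8465 = 0.15.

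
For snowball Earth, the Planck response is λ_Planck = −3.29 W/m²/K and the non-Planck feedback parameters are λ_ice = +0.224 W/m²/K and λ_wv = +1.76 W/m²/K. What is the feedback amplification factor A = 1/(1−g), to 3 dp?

2.519

Convert to gains: g_ice = 0.224/3.29 = 0.06809; g_wv = 1.76/3.29 = 0.535.
Total gain g = 0.60309.
A = 1/(1 − 0.60309) = 2.519.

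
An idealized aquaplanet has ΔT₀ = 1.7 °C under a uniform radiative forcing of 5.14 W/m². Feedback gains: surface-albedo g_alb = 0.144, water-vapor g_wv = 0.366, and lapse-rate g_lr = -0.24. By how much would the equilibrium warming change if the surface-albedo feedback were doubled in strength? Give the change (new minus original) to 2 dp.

Original: g = 0.27, ΔT = 1.7/(1−0.27) = 2.3288 °C.
With doubled surface-albedo: g' = 0.414, ΔT' = 1.7/(1−0.414) = 2.9010 °C.
Change = 2.9010 − 2.3288 = 0.57 °C.

0.57 °C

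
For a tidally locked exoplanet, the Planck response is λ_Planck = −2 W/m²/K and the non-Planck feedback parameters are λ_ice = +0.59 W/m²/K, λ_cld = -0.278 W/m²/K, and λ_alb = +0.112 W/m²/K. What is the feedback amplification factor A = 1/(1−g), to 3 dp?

Convert to gains: g_ice = 0.59/2 = 0.295; g_cld = -0.278/2 = -0.139; g_alb = 0.112/2 = 0.056.
Total gain g = 0.212.
A = 1/(1 − 0.212) = 1.269.

1.269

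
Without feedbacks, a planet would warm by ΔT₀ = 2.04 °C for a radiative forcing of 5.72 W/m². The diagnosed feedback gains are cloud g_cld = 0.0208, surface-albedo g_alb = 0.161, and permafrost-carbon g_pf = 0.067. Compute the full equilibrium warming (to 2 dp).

Total gain g = 0.0208 + 0.161 + 0.067 = 0.2488.
Amplification A = 1/(1 − 0.2488) = 1.331.
ΔT = 2.04 × 1.331 = 2.72 °C.

2.72 °C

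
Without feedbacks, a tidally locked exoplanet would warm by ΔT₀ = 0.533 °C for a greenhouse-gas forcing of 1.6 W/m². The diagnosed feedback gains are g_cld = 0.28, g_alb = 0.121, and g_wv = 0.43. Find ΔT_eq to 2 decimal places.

Total gain g = 0.28 + 0.121 + 0.43 = 0.831.
Amplification A = 1/(1 − 0.831) = 5.917.
ΔT = 0.533 × 5.917 = 3.15 °C.

3.15 °C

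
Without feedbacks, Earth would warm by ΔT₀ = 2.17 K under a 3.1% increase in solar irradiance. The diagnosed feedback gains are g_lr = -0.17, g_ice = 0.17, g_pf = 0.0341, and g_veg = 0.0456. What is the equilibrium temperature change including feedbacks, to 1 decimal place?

Total gain g = -0.17 + 0.17 + 0.0341 + 0.0456 = 0.0797.
Amplification A = 1/(1 − 0.0797) = 1.087.
ΔT = 2.17 × 1.087 = 2.4 K.

2.4 K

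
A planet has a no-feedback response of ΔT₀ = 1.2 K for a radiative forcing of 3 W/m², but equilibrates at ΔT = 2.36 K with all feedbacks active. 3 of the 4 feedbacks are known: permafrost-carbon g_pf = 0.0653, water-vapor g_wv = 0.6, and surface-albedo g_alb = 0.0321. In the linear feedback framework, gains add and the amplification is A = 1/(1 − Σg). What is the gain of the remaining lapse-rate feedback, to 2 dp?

Amplification A = ΔT/ΔT₀ = 2.36/1.2 = 1.967.
Total gain g = 1 − 1/A = 1 − 1/1.967 = 0.4916.
Known gains sum to 0.0653 + 0.6 + 0.0321 = 0.6974.
g_lr = 0.4916 − 0.6974 = -0.21.

-0.21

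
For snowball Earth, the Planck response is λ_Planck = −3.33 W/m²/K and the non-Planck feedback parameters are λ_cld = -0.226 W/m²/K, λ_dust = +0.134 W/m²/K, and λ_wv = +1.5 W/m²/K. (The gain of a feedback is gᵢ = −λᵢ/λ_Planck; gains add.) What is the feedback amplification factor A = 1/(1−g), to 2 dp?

Convert to gains: g_cld = -0.226/3.33 = -0.06787; g_dust = 0.134/3.33 = 0.04024; g_wv = 1.5/3.33 = 0.4505.
Total gain g = 0.42287.
A = 1/(1 − 0.42287) = 1.73.

1.73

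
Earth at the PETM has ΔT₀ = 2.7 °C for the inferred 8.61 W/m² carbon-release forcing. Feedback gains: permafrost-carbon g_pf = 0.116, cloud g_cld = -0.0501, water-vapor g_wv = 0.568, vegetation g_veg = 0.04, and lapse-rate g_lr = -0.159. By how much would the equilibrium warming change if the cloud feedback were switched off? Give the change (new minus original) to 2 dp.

0.64 °C

Original: g = 0.5149, ΔT = 2.7/(1−0.5149) = 5.5659 °C.
Without cloud: g' = 0.565, ΔT' = 2.7/(1−0.565) = 6.2069 °C.
Change = 6.2069 − 5.5659 = 0.64 °C.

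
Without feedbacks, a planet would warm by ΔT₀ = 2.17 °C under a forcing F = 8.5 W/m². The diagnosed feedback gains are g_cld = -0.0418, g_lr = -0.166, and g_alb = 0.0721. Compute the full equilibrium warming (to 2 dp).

1.91 °C

Total gain g = -0.0418 − 0.166 + 0.0721 = -0.1357.
Amplification A = 1/(1 + 0.1357) = 0.8805.
ΔT = 2.17 × 0.8805 = 1.91 °C.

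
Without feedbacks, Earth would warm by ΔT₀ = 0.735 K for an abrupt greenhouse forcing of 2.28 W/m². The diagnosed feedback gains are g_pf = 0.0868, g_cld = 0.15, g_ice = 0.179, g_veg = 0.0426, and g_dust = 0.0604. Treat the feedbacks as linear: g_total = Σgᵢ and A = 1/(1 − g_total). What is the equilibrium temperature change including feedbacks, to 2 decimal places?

Total gain g = 0.0868 + 0.15 + 0.179 + 0.0426 + 0.0604 = 0.5188.
Amplification A = 1/(1 − 0.5188) = 2.078.
ΔT = 0.735 × 2.078 = 1.53 K.

1.53 K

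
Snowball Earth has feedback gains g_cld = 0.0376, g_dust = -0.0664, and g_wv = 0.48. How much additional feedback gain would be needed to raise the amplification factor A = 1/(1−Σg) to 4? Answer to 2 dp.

0.30

Current total gain = 0.4512.
Target gain for A = 4: g* = 1 − 1/4 = 0.75.
Additional gain needed = 0.75 − 0.4512 = 0.30.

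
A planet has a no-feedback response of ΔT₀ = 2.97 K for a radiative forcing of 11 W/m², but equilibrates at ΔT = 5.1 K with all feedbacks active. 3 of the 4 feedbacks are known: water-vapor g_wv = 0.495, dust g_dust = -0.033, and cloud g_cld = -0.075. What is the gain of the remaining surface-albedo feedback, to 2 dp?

Amplification A = ΔT/ΔT₀ = 5.1/2.97 = 1.717.
Total gain g = 1 − 1/A = 1 − 1/1.717 = 0.4176.
Known gains sum to 0.495 − 0.033 − 0.075 = 0.387.
g_alb = 0.4176 − 0.387 = 0.03.

0.03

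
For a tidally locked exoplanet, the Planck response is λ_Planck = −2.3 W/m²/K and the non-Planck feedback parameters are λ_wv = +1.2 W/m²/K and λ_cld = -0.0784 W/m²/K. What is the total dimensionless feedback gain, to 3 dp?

Convert to gains: g_wv = 1.2/2.3 = 0.5217; g_cld = -0.0784/2.3 = -0.03409.
Total gain g = 0.48761.

0.488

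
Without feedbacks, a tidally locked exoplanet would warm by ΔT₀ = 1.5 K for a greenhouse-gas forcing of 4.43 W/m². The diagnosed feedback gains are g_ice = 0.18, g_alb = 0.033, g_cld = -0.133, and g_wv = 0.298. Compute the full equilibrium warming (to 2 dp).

2.41 K

Total gain g = 0.18 + 0.033 − 0.133 + 0.298 = 0.378.
Amplification A = 1/(1 − 0.378) = 1.608.
ΔT = 1.5 × 1.608 = 2.41 K.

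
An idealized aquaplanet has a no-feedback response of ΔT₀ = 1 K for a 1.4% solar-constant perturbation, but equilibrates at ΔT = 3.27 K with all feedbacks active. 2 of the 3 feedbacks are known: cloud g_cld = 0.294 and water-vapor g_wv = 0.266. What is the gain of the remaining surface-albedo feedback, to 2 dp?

0.13

Amplification A = ΔT/ΔT₀ = 3.27/1 = 3.27.
Total gain g = 1 − 1/A = 1 − 1/3.27 = 0.6942.
Known gains sum to 0.294 + 0.266 = 0.56.
g_alb = 0.6942 − 0.56 = 0.13.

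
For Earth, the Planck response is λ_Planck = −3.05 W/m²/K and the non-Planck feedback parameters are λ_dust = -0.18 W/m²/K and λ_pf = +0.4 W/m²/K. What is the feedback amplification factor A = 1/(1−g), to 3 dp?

Convert to gains: g_dust = -0.18/3.05 = -0.05902; g_pf = 0.4/3.05 = 0.1311.
Total gain g = 0.07208.
A = 1/(1 − 0.07208) = 1.078.

1.078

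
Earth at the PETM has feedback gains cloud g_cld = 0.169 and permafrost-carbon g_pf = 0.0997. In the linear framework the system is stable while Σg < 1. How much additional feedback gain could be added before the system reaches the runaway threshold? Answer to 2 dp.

Current total gain = 0.169 + 0.0997 = 0.2687.
Margin to runaway = 1 − 0.2687 = 0.73.

0.73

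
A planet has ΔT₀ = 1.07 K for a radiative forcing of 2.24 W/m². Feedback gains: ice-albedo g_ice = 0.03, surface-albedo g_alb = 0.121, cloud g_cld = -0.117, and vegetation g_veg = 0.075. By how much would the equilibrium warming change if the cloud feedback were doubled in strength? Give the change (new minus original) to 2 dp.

-0.14 K

Original: g = 0.109, ΔT = 1.07/(1−0.109) = 1.2009 K.
With doubled cloud: g' = -0.008, ΔT' = 1.07/(1+0.008) = 1.0615 K.
Change = 1.0615 − 1.2009 = -0.14 K.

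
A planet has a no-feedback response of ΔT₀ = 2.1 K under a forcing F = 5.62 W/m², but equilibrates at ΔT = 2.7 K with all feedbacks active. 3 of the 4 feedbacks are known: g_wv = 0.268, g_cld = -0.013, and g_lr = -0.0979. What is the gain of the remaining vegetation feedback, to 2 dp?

Amplification A = ΔT/ΔT₀ = 2.7/2.1 = 1.286.
Total gain g = 1 − 1/A = 1 − 1/1.286 = 0.2224.
Known gains sum to 0.268 − 0.013 − 0.0979 = 0.1571.
g_veg = 0.2224 − 0.1571 = 0.07.

0.07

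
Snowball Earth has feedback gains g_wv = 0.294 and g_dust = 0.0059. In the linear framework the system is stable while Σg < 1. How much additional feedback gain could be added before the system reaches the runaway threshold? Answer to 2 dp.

0.70

Current total gain = 0.294 + 0.0059 = 0.2999.
Margin to runaway = 1 − 0.2999 = 0.70.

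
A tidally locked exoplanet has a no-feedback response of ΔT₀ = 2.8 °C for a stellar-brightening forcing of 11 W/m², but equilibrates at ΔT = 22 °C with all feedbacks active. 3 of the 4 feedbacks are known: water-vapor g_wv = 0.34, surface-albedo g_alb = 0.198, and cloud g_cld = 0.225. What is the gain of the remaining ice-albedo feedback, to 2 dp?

Amplification A = ΔT/ΔT₀ = 22/2.8 = 7.857.
Total gain g = 1 − 1/A = 1 − 1/7.857 = 0.8727.
Known gains sum to 0.34 + 0.198 + 0.225 = 0.763.
g_ice = 0.8727 − 0.763 = 0.11.

0.11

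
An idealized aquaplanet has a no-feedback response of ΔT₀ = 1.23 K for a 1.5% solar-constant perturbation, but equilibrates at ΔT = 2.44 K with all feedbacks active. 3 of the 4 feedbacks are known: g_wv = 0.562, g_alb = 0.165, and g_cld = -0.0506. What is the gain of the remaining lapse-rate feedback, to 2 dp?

Amplification A = ΔT/ΔT₀ = 2.44/1.23 = 1.984.
Total gain g = 1 − 1/A = 1 − 1/1.984 = 0.496.
Known gains sum to 0.562 + 0.165 − 0.0506 = 0.6764.
g_lr = 0.496 − 0.6764 = -0.18.

-0.18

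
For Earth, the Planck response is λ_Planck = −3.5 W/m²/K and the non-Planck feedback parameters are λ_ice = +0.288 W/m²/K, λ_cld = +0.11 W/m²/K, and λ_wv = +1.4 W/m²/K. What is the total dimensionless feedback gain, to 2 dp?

Convert to gains: g_ice = 0.288/3.5 = 0.08229; g_cld = 0.11/3.5 = 0.03143; g_wv = 1.4/3.5 = 0.4.
Total gain g = 0.51372.

0.51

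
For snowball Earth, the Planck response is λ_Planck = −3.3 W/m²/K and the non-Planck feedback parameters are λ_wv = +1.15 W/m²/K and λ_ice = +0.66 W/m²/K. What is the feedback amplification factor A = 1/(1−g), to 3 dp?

Convert to gains: g_wv = 1.15/3.3 = 0.3485; g_ice = 0.66/3.3 = 0.2.
Total gain g = 0.5485.
A = 1/(1 − 0.5485) = 2.215.

2.215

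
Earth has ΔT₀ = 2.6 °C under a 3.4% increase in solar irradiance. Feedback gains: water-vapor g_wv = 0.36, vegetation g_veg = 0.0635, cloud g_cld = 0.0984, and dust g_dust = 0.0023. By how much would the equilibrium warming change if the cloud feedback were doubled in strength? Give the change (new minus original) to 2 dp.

1.42 °C

Original: g = 0.5242, ΔT = 2.6/(1−0.5242) = 5.4645 °C.
With doubled cloud: g' = 0.6226, ΔT' = 2.6/(1−0.6226) = 6.8892 °C.
Change = 6.8892 − 5.4645 = 1.42 °C.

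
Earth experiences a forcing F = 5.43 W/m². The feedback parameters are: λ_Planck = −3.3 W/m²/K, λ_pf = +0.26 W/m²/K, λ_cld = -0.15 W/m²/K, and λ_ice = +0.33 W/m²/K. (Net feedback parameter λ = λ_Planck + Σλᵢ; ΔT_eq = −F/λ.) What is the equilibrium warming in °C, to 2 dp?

Net feedback parameter λ = (−3.3) + (+0.26) + (-0.15) + (+0.33) = -2.86 W/m²/K.
ΔT = −F/λ = −5.43/(-2.86) = 1.90 °C.

1.90 °C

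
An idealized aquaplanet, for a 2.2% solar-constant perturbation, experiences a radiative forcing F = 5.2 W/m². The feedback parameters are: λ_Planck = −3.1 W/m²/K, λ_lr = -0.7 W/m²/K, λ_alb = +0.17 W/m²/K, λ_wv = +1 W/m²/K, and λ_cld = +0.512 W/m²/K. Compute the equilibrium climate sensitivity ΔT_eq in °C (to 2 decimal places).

2.46 °C

Net feedback parameter λ = (−3.1) + (-0.7) + (+0.17) + (+1) + (+0.512) = -2.118 W/m²/K.
ΔT = −F/λ = −5.2/(-2.118) = 2.46 °C.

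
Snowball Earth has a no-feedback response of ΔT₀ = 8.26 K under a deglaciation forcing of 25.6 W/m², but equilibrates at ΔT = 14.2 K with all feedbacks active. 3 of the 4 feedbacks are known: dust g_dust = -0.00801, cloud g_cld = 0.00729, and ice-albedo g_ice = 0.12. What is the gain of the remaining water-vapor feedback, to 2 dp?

0.30

Amplification A = ΔT/ΔT₀ = 14.2/8.26 = 1.719.
Total gain g = 1 − 1/A = 1 − 1/1.719 = 0.4183.
Known gains sum to -0.00801 + 0.00729 + 0.12 = 0.11928.
g_wv = 0.4183 − 0.11928 = 0.30.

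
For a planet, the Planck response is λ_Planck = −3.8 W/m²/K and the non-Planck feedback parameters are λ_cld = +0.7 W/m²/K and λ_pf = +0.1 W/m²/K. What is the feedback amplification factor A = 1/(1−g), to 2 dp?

1.27

Convert to gains: g_cld = 0.7/3.8 = 0.1842; g_pf = 0.1/3.8 = 0.02632.
Total gain g = 0.21052.
A = 1/(1 − 0.21052) = 1.27.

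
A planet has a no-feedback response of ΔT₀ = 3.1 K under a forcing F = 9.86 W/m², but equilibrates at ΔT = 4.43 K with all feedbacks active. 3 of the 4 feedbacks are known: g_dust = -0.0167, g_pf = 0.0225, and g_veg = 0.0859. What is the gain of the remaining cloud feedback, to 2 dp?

Amplification A = ΔT/ΔT₀ = 4.43/3.1 = 1.429.
Total gain g = 1 − 1/A = 1 − 1/1.429 = 0.3002.
Known gains sum to -0.0167 + 0.0225 + 0.0859 = 0.0917.
g_cld = 0.3002 − 0.0917 = 0.21.

0.21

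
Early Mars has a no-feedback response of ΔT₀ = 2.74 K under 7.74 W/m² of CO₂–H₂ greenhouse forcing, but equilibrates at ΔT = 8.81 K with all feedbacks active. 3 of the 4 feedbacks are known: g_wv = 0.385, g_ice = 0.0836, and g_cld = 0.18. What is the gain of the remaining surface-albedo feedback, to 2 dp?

0.04

Amplification A = ΔT/ΔT₀ = 8.81/2.74 = 3.215.
Total gain g = 1 − 1/A = 1 − 1/3.215 = 0.689.
Known gains sum to 0.385 + 0.0836 + 0.18 = 0.6486.
g_alb = 0.689 − 0.6486 = 0.04.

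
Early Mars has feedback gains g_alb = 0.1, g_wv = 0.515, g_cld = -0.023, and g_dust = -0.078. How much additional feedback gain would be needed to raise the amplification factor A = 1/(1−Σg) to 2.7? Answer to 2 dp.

0.12

Current total gain = 0.514.
Target gain for A = 2.7: g* = 1 − 1/2.7 = 0.6296.
Additional gain needed = 0.6296 − 0.514 = 0.12.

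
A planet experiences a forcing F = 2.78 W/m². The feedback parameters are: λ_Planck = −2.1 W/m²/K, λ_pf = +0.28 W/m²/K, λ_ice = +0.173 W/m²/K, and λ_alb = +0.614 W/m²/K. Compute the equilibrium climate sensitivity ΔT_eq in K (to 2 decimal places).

Net feedback parameter λ = (−2.1) + (+0.28) + (+0.173) + (+0.614) = -1.033 W/m²/K.
ΔT = −F/λ = −2.78/(-1.033) = 2.69 K.

2.69 K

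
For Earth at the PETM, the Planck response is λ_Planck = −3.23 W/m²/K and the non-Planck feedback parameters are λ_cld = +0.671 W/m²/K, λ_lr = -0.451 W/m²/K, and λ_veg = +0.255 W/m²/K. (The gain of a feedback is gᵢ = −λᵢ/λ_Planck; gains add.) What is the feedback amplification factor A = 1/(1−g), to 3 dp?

1.172

Convert to gains: g_cld = 0.671/3.23 = 0.2077; g_lr = -0.451/3.23 = -0.1396; g_veg = 0.255/3.23 = 0.07895.
Total gain g = 0.14705.
A = 1/(1 − 0.14705) = 1.172.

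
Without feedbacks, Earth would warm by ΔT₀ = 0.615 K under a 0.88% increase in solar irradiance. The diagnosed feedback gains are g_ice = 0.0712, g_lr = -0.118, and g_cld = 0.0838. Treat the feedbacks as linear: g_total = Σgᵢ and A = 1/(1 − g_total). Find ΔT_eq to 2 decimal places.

Total gain g = 0.0712 − 0.118 + 0.0838 = 0.037.
Amplification A = 1/(1 − 0.037) = 1.038.
ΔT = 0.615 × 1.038 = 0.64 K.

0.64 K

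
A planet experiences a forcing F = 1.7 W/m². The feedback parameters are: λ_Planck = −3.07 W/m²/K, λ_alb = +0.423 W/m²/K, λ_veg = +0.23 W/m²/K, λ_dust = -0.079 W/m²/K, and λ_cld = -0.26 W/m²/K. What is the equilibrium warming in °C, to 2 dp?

Net feedback parameter λ = (−3.07) + (+0.423) + (+0.23) + (-0.079) + (-0.26) = -2.756 W/m²/K.
ΔT = −F/λ = −1.7/(-2.756) = 0.62 °C.

0.62 °C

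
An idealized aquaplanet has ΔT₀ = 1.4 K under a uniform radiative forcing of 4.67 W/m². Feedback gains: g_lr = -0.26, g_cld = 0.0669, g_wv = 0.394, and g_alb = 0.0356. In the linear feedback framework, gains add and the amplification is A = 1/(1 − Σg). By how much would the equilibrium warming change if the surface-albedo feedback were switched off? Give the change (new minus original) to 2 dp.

Original: g = 0.2365, ΔT = 1.4/(1−0.2365) = 1.8337 K.
Without surface-albedo: g' = 0.2009, ΔT' = 1.4/(1−0.2009) = 1.7520 K.
Change = 1.7520 − 1.8337 = -0.08 K.

-0.08 K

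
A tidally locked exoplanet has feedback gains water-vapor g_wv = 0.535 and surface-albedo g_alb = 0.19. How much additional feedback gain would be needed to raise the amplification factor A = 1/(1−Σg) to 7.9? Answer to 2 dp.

0.15

Current total gain = 0.725.
Target gain for A = 7.9: g* = 1 − 1/7.9 = 0.8734.
Additional gain needed = 0.8734 − 0.725 = 0.15.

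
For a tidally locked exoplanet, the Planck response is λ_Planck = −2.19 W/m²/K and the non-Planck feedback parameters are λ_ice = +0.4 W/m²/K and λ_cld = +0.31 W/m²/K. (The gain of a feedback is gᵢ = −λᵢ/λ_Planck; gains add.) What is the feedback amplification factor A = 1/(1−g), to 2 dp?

Convert to gains: g_ice = 0.4/2.19 = 0.1826; g_cld = 0.31/2.19 = 0.1416.
Total gain g = 0.3242.
A = 1/(1 − 0.3242) = 1.48.

1.48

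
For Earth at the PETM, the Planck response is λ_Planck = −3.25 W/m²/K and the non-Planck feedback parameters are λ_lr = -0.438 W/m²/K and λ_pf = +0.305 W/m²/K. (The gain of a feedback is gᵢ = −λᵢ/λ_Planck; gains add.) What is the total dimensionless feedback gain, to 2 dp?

Convert to gains: g_lr = -0.438/3.25 = -0.1348; g_pf = 0.305/3.25 = 0.09385.
Total gain g = -0.04095.

-0.04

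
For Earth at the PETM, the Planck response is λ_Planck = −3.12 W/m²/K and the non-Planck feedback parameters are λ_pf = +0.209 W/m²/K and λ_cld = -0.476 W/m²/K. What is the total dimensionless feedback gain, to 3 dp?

Convert to gains: g_pf = 0.209/3.12 = 0.06699; g_cld = -0.476/3.12 = -0.1526.
Total gain g = -0.08561.

-0.086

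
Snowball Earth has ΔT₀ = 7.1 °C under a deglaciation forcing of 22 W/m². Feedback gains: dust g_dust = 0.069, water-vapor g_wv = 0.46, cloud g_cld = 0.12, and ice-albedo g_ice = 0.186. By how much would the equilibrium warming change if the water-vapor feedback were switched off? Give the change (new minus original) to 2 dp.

-31.67 °C

Original: g = 0.835, ΔT = 7.1/(1−0.835) = 43.0303 °C.
Without water-vapor: g' = 0.375, ΔT' = 7.1/(1−0.375) = 11.3600 °C.
Change = 11.3600 − 43.0303 = -31.67 °C.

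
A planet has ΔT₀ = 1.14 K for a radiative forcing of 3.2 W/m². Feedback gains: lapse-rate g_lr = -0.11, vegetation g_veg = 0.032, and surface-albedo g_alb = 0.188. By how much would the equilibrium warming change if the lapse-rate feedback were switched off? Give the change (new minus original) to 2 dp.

0.18 K

Original: g = 0.11, ΔT = 1.14/(1−0.11) = 1.2809 K.
Without lapse-rate: g' = 0.22, ΔT' = 1.14/(1−0.22) = 1.4615 K.
Change = 1.4615 − 1.2809 = 0.18 K.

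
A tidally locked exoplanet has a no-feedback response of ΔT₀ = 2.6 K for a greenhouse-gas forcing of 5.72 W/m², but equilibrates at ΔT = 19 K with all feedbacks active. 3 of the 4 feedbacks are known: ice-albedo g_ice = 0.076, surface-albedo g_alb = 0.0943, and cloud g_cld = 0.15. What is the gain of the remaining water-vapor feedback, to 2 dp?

Amplification A = ΔT/ΔT₀ = 19/2.6 = 7.308.
Total gain g = 1 − 1/A = 1 − 1/7.308 = 0.8632.
Known gains sum to 0.076 + 0.0943 + 0.15 = 0.3203.
g_wv = 0.8632 − 0.3203 = 0.54.

0.54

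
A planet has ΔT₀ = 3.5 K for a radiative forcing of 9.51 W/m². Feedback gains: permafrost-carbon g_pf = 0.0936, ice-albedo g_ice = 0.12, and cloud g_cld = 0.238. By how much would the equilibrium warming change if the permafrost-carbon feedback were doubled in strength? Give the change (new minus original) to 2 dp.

1.31 K

Original: g = 0.4516, ΔT = 3.5/(1−0.4516) = 6.3822 K.
With doubled permafrost-carbon: g' = 0.5452, ΔT' = 3.5/(1−0.5452) = 7.6957 K.
Change = 7.6957 − 6.3822 = 1.31 K.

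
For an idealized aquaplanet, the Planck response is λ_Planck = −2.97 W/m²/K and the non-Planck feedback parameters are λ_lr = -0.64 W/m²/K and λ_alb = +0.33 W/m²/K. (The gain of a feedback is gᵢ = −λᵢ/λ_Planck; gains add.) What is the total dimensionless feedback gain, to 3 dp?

-0.104

Convert to gains: g_lr = -0.64/2.97 = -0.2155; g_alb = 0.33/2.97 = 0.1111.
Total gain g = -0.1044.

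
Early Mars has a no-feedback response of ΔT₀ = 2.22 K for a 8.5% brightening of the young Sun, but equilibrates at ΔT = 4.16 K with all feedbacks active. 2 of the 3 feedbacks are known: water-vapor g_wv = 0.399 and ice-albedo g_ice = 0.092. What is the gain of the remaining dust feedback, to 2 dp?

-0.02

Amplification A = ΔT/ΔT₀ = 4.16/2.22 = 1.874.
Total gain g = 1 − 1/A = 1 − 1/1.874 = 0.4664.
Known gains sum to 0.399 + 0.092 = 0.491.
g_dust = 0.4664 − 0.491 = -0.02.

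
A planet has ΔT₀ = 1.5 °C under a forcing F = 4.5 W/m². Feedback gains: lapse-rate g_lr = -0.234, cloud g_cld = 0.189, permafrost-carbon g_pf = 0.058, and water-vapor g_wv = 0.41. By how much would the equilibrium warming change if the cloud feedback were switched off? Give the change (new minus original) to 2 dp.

Original: g = 0.423, ΔT = 1.5/(1−0.423) = 2.5997 °C.
Without cloud: g' = 0.234, ΔT' = 1.5/(1−0.234) = 1.9582 °C.
Change = 1.9582 − 2.5997 = -0.64 °C.

-0.64 °C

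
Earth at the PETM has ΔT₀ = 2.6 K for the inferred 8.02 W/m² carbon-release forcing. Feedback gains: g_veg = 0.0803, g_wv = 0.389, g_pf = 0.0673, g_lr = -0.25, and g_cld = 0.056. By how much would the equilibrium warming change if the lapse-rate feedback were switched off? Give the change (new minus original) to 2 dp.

Original: g = 0.3426, ΔT = 2.6/(1−0.3426) = 3.9550 K.
Without lapse-rate: g' = 0.5926, ΔT' = 2.6/(1−0.5926) = 6.3819 K.
Change = 6.3819 − 3.9550 = 2.43 K.

2.43 K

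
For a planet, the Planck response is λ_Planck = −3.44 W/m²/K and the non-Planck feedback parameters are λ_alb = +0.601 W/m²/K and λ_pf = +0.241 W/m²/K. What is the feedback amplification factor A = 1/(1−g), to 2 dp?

Convert to gains: g_alb = 0.601/3.44 = 0.1747; g_pf = 0.241/3.44 = 0.07006.
Total gain g = 0.24476.
A = 1/(1 − 0.24476) = 1.32.

1.32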